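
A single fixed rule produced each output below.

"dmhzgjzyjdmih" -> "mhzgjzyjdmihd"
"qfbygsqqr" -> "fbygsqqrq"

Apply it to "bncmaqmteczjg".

ncmaqmteczjgb

What's happening: move the first character to the end.
For "bncmaqmteczjg" the result is "ncmaqmteczjgb".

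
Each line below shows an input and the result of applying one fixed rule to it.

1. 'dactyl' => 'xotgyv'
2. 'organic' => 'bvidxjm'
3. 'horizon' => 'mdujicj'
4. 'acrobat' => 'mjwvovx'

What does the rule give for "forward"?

mrvmyaj

In each case the input is transformed by: move the first 2 characters to the end (rotate left by 2), then shift every letter 5 places backward in the alphabet (wrapping around).
Working it through for "forward": intermediate "rwardfo", final "mrvmyaj".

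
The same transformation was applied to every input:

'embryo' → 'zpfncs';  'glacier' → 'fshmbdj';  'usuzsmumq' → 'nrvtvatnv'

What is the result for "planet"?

The transformation: move the last 2 characters to the front (rotate right by 2), then shift every letter 1 place forward in the alphabet (wrapping around).
So "planet" becomes "fuqmbo".

fuqmbo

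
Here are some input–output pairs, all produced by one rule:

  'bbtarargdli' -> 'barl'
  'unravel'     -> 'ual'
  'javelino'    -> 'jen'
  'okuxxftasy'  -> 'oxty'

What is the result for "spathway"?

sta

Looking at the pairs, the operation is to keep one character in every 3, starting at position 1 (positions 1st, 4th, 7th, ...).
On "spathway" that produces "sta".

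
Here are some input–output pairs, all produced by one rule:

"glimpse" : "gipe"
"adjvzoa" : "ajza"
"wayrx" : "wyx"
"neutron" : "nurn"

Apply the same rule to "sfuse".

sue

What's happening: keep every other character starting from the first (positions 1st, 3rd, 5th, ...).
"sfuse" → "sue".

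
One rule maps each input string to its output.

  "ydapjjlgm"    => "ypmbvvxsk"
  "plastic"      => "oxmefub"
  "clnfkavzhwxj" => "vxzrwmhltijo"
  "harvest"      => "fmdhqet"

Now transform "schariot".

fotmduae

The transformation: shift every letter 12 places forward in the alphabet (wrapping around), then swap the first and last characters.
"schariot" → "fotmduae".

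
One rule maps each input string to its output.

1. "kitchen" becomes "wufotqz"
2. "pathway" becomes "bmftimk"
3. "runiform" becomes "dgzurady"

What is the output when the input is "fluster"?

rxgefqd

What's happening: shift every letter 12 places forward in the alphabet (wrapping around).
On "fluster" that produces "rxgefqd".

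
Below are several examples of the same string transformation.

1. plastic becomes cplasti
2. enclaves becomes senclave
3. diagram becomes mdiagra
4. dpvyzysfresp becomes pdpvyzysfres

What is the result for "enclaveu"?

The rule is to move the last character to the front.
Doing the same to "enclaveu": "uenclave".

uenclave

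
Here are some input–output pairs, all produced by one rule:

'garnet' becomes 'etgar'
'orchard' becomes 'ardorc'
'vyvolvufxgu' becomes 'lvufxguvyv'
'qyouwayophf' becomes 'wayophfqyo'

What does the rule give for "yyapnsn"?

nsnyya

Rule — move the first 3 characters to the end (rotate left by 3), then delete the first character.
"yyapnsn" → "pnsnyya" → "nsnyya".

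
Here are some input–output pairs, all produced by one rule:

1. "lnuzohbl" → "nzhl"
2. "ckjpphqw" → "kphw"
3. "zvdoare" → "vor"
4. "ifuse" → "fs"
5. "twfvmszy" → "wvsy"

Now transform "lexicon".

The transformation: keep every other character starting from the second (positions 2nd, 4th, 6th, ...).
Doing the same to "lexicon": "eio".

eio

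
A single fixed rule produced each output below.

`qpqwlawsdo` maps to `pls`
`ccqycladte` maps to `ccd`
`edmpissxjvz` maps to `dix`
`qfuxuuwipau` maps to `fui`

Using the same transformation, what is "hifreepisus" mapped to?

The pattern: delete the last 2 characters, then keep one character in every 3, starting at position 2 (positions 2nd, 5th, 8th, ...).
Applying both steps to "hifreepisus": "hifreepis", then "iei".

iei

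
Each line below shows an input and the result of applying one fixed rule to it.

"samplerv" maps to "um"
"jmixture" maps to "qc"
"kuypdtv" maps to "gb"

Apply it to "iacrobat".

kj

The pattern: shift every letter 8 places forward in the alphabet (wrapping around), then keep one character in every 3, starting at position 3 (positions 3rd, 6th, 9th, ...).
For "iacrobat", step one produces "qikzwjib"; step two turns that into "kj".
(Check on "samplerv": → "aiuxtmzd" → "um" ✓)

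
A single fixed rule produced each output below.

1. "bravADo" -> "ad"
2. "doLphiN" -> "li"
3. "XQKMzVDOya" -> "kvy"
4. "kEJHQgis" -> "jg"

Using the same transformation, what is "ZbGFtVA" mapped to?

Each output is the input with this applied: keep one character in every 3, starting at position 3 (positions 3rd, 6th, 9th, ...), then convert every letter to lowercase.
So "ZbGFtVA" becomes "gv".

gv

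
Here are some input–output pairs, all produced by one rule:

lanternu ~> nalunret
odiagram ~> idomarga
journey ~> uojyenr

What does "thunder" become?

What's happening: reverse the string, then move the last 3 characters to the front (rotate right by 3).
For "thunder" the result is "uhtredn".

uhtredn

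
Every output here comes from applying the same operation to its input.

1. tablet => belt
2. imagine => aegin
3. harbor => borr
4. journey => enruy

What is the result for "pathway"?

The transformation: delete the first 2 characters, then sort the characters into alphabetical order.
On "pathway": the first step gives "thway", and the second then gives "ahtwy".
(Check on "journey": → "urney" → "enruy" ✓)

ahtwy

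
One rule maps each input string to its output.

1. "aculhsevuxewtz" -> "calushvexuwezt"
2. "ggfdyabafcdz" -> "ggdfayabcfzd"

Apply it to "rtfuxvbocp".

trufvxobpc

Rule — swap each adjacent pair of characters (1↔2, 3↔4, ...).
"rtfuxvbocp" → "trufvxobpc".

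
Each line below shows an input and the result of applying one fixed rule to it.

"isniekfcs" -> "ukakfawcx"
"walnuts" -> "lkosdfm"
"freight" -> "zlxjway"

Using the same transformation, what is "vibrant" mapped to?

What's happening: move the last 2 characters to the front (rotate right by 2), then shift every letter 8 places backward in the alphabet (wrapping around).
"vibrant" → "ntvibra" → "flnatjs".
(Check on "freight": → "htfreig" → "zlxjway" ✓)

flnatjs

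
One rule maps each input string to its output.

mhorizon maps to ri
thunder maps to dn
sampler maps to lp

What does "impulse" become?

lu

In each case the input is transformed by: take characters alternately from the front and the back (1st, last, 2nd, 2nd-last, ...), then keep only the last 2 characters.
Doing the same to "impulse": "lu".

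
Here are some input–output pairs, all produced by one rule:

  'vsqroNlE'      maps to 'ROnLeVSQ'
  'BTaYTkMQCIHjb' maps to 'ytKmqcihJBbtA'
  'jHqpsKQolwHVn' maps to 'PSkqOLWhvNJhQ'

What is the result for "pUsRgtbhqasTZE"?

rGTBHQAStzePuS

The transformation: flip the case of every letter, then move the first 3 characters to the end (rotate left by 3).
On "pUsRgtbhqasTZE": the first step gives "PuSrGTBHQAStze", and the second then gives "rGTBHQAStzePuS".
(Check on "vsqroNlE": → "VSQROnLe" → "ROnLeVSQ" ✓)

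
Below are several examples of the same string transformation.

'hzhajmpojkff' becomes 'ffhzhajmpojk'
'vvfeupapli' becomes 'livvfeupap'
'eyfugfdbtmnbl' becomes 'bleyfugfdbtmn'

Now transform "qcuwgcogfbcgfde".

Looking at the pairs, the operation is to move the last 2 characters to the front (rotate right by 2).
On "qcuwgcogfbcgfde" that produces "deqcuwgcogfbcgf".

deqcuwgcogfbcgf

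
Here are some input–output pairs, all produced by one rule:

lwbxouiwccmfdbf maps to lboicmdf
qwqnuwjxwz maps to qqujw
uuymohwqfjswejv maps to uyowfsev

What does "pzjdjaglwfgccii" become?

Each output is the input with this applied: keep every other character starting from the first (positions 1st, 3rd, 5th, ...).
"pzjdjaglwfgccii" → "pjjgwgci".

pjjgwgci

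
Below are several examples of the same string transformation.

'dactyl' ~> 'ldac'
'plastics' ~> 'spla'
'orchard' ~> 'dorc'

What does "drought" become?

Looking at the pairs, the operation is to move the first 3 characters to the end (rotate left by 3), then keep only the last 4 characters.
On "drought": the first step gives "ughtdro", and the second then gives "tdro".

tdro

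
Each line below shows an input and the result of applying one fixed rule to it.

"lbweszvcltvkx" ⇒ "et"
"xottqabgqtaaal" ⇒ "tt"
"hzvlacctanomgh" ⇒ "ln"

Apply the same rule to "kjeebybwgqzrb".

eq

Looking at the pairs, the operation is to keep one character in every 3, starting at position 1 (positions 1st, 4th, 7th, ...), then keep every other character starting from the second (positions 2nd, 4th, 6th, ...).
Working it through for "kjeebybwgqzrb": intermediate "kebqb", final "eq".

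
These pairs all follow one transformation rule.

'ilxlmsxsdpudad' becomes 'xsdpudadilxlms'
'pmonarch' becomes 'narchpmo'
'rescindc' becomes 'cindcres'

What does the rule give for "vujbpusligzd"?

What's happening: swap the front and back halves of the string, then move the last character to the front.
"vujbpusligzd" → "sligzdvujbpu" → "usligzdvujbp".

usligzdvujbp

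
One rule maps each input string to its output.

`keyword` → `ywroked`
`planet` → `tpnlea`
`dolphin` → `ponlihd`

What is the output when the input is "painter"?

trpniea

Rule — sort the characters into reverse alphabetical order.
"painter" → "trpniea".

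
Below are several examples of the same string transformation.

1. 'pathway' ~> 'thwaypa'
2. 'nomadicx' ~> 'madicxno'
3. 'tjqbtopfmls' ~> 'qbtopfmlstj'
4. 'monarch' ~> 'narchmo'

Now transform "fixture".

xturefi

Looking at the pairs, the operation is to move the first 2 characters to the end (rotate left by 2).
Applying that to "fixture" gives "xturefi".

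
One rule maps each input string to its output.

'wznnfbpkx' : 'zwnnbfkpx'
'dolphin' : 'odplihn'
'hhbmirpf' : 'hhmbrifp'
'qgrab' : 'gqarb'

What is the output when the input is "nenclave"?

encnalev

Looking at the pairs, the operation is to swap each adjacent pair of characters (1↔2, 3↔4, ...).
So "nenclave" becomes "encnalev".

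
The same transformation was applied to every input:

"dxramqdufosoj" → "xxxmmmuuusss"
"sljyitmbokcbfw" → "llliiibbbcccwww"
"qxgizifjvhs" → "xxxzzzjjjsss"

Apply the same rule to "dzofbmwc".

zzzbbbccc

Each output is the input with this applied: keep one character in every 3, starting at position 2 (positions 2nd, 5th, 8th, ...), then repeat every character 3 times.
Starting from "dzofbmwc": after the first operation, "zbc"; after the second, "zzzbbbccc".
(Check on "sljyitmbokcbfw": → "libcw" → "llliiibbbcccwww" ✓)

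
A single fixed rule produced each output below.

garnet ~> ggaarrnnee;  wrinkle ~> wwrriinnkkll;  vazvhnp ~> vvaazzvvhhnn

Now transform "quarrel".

qquuaarrrree

In each case the input is transformed by: delete the last character, then double every character.
Applying both steps to "quarrel": "quarre", then "qquuaarrrree".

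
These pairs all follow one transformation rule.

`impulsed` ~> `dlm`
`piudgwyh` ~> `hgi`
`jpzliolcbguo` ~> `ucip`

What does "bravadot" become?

tar

In each case the input is transformed by: keep one character in every 3, starting at position 2 (positions 2nd, 5th, 8th, ...), then reverse the string.
Working it through for "bravadot": intermediate "rat", final "tar".
(Check on "impulsed": → "mld" → "dlm" ✓)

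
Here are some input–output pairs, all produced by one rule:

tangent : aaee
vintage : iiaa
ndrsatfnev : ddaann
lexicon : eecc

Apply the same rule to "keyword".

The pattern: keep one character in every 3, starting at position 2 (positions 2nd, 5th, 8th, ...), then double every character.
Applying both steps to "keyword": "eo", then "eeoo".

eeoo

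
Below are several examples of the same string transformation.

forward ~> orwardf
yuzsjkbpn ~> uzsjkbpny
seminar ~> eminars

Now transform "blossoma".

lossomab

What's happening: move the first character to the end.
So "blossoma" becomes "lossomab".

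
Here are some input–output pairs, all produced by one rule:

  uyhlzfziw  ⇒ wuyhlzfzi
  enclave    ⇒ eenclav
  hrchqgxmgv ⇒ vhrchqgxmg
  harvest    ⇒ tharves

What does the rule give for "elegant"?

telegan

What's happening: move the last character to the front.
So "elegant" becomes "telegan".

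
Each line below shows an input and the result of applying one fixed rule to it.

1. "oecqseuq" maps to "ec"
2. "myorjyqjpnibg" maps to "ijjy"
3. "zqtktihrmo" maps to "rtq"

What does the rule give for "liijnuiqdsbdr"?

bqni

The rule is to reverse the string, then keep one character in every 3, starting at position 3 (positions 3rd, 6th, 9th, ...).
So "liijnuiqdsbdr" becomes "bqni".
(Check on "oecqseuq": → "quesqceo" → "ec" ✓)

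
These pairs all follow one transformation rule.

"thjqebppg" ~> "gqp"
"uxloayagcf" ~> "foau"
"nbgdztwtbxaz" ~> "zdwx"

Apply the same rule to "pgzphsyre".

epy

Rule — swap the first and last characters, then keep one character in every 3, starting at position 1 (positions 1st, 4th, 7th, ...).
Working it through for "pgzphsyre": intermediate "egzphsyrp", final "epy".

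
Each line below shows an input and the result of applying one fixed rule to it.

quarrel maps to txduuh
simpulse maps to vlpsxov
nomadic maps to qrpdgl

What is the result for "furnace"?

ixuqdf

Rule — delete the last character, then shift every letter 3 places forward in the alphabet (wrapping around).
Applying both steps to "furnace": "furnac", then "ixuqdf".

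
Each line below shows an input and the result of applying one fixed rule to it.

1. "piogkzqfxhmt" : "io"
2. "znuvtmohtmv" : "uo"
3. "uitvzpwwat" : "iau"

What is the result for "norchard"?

Each output is the input with this applied: move the first character to the end, then keep only the vowels.
Applying that to "norchard" gives "oa".

oa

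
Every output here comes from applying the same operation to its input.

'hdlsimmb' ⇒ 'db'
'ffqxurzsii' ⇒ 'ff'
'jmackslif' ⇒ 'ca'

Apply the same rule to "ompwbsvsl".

What's happening: sort the characters into reverse alphabetical order, then keep only the last 2 characters.
Working it through for "ompwbsvsl": intermediate "wvsspomlb", final "lb".

lb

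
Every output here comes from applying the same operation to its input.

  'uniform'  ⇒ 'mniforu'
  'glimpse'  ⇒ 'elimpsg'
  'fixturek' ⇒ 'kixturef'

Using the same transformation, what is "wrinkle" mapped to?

Each output is the input with this applied: swap the first and last characters.
For "wrinkle" the result is "erinklw".

erinklw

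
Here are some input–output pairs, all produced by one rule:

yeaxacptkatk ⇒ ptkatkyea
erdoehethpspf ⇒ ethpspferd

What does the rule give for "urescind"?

ndure

Each output is the input with this applied: move the first 3 characters to the end (rotate left by 3), then delete the first 3 characters.
On "urescind": the first step gives "scindure", and the second then gives "ndure".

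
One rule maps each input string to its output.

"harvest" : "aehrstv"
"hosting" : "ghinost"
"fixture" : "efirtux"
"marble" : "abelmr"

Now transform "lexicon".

The pattern: sort the characters into alphabetical order.
So "lexicon" becomes "ceilnox".

ceilnox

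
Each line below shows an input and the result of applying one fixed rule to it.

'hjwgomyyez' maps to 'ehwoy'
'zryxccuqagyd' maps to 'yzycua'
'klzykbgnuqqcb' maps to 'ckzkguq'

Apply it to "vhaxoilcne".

The pattern: move the last 2 characters to the front (rotate right by 2), then keep every other character starting from the first (positions 1st, 3rd, 5th, ...).
Working it through for "vhaxoilcne": intermediate "nevhaxoilc", final "nvaol".

nvaol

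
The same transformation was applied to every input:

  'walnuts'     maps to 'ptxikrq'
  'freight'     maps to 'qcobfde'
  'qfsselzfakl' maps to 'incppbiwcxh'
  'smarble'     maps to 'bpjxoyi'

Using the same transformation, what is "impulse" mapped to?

bfjmrip

What's happening: move the last character to the front, then shift every letter 3 places backward in the alphabet (wrapping around).
"impulse" → "eimpuls" → "bfjmrip".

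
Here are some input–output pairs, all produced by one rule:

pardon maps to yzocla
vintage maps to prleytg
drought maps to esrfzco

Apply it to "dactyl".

wjenlo

What's happening: shift every letter 11 places forward in the alphabet (wrapping around), then reverse the string.
For "dactyl", step one produces "olnejw"; step two turns that into "wjenlo".
(Check on "pardon": → "alcozy" → "yzocla" ✓)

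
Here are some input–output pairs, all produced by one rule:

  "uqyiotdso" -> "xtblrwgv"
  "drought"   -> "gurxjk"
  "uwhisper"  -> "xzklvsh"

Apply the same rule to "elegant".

What's happening: delete the last character, then shift every letter 3 places forward in the alphabet (wrapping around).
On "elegant": the first step gives "elegan", and the second then gives "hohjdq".

hohjdq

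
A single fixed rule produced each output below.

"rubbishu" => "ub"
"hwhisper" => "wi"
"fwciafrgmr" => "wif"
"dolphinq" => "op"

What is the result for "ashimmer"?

si

The pattern: keep every other character starting from the second (positions 2nd, 4th, 6th, ...), then delete the last 2 characters.
Starting from "ashimmer": after the first operation, "simr"; after the second, "si".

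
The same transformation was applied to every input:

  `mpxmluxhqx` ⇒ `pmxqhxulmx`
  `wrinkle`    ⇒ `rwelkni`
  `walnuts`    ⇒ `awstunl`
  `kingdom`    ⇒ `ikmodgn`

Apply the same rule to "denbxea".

Looking at the pairs, the operation is to move the first 2 characters to the end (rotate left by 2), then reverse the string.
For "denbxea", step one produces "nbxeade"; step two turns that into "edaexbn".

edaexbn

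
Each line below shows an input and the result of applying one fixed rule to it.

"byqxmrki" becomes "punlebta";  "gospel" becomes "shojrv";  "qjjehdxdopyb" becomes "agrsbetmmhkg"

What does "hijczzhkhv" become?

Each output is the input with this applied: swap the front and back halves of the string, then shift every letter 3 places forward in the alphabet (wrapping around).
On "hijczzhkhv" that produces "cknkyklmfc".

cknkyklmfc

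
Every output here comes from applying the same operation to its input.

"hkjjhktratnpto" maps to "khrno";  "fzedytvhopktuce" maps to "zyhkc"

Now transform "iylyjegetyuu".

yjeu

Rule — keep one character in every 3, starting at position 2 (positions 2nd, 5th, 8th, ...).
Doing the same to "iylyjegetyuu": "yjeu".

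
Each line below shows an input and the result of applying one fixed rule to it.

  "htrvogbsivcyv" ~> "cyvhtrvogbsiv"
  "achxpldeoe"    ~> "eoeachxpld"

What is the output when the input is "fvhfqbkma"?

kmafvhfqb

In each case the input is transformed by: move the last 3 characters to the front (rotate right by 3).
Applying that to "fvhfqbkma" gives "kmafvhfqb".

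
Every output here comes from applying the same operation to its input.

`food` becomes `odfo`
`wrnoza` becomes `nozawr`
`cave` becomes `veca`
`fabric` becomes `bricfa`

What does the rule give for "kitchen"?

tchenki

The pattern: move the first 2 characters to the end (rotate left by 2).
So "kitchen" becomes "tchenki".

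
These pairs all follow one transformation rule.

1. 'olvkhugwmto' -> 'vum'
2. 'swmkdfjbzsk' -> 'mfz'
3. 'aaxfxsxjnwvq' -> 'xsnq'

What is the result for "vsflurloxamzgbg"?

frxzg

The rule is to keep one character in every 3, starting at position 3 (positions 3rd, 6th, 9th, ...).
For "vsflurloxamzgbg" the result is "frxzg".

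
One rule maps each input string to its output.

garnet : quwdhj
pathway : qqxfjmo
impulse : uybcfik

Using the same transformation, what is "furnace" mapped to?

qsuvdhk

The pattern: sort the characters into alphabetical order, then shift every letter 10 places backward in the alphabet (wrapping around).
On "furnace" that produces "qsuvdhk".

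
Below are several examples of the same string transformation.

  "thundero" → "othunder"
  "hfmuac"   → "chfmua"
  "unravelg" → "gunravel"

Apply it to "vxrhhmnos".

svxrhhmno

Rule — move the last character to the front.
So "vxrhhmnos" becomes "svxrhhmno".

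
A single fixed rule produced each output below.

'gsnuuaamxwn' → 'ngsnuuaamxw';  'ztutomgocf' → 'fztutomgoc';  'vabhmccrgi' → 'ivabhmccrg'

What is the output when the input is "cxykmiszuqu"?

What's happening: move the last character to the front.
So "cxykmiszuqu" becomes "ucxykmiszuq".

ucxykmiszuq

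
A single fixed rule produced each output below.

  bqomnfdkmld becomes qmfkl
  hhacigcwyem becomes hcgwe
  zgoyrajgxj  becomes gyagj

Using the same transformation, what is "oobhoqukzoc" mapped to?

In each case the input is transformed by: keep every other character starting from the second (positions 2nd, 4th, 6th, ...).
On "oobhoqukzoc" that produces "ohqko".

ohqko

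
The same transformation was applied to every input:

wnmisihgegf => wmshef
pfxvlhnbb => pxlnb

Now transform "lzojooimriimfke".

looirife

What's happening: keep every other character starting from the first (positions 1st, 3rd, 5th, ...).
For "lzojooimriimfke" the result is "looirife".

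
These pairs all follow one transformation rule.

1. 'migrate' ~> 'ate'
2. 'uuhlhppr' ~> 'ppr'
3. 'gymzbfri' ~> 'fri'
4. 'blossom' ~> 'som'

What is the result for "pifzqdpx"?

dpx

The transformation: keep only the last 3 characters.
Applying that to "pifzqdpx" gives "dpx".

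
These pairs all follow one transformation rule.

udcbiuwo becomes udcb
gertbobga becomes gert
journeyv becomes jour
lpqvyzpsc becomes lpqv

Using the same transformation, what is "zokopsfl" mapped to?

zoko

Looking at the pairs, the operation is to keep only the first 4 characters.
"zokopsfl" → "zoko".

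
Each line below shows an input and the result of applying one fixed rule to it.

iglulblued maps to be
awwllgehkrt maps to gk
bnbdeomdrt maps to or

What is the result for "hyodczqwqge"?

Looking at the pairs, the operation is to delete the first 3 characters, then keep one character in every 3, starting at position 3 (positions 3rd, 6th, 9th, ...).
Starting from "hyodczqwqge": after the first operation, "dczqwqge"; after the second, "zq".

zq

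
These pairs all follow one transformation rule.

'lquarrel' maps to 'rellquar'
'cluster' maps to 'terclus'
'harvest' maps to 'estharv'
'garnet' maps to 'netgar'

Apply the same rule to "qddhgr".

hgrqdd

The pattern: move the last 3 characters to the front (rotate right by 3).
Doing the same to "qddhgr": "hgrqdd".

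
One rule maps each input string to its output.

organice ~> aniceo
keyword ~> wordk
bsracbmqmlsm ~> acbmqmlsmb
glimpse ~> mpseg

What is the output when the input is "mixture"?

turem

Looking at the pairs, the operation is to move the first character to the end, then delete the first 2 characters.
So "mixture" becomes "turem".
(Check on "keyword": → "eywordk" → "wordk" ✓)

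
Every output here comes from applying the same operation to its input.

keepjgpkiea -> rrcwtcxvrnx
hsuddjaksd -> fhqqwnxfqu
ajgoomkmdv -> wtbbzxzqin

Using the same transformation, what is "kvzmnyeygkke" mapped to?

imzalrltxxrx

Rule — shift every letter 13 places forward in the alphabet (wrapping around) — i.e. ROT13, then move the first character to the end.
"kvzmnyeygkke" → "imzalrltxxrx".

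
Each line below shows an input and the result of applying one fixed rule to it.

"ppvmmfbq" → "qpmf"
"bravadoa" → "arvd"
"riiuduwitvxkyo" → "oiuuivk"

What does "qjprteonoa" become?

What's happening: move the last 2 characters to the front (rotate right by 2), then keep every other character starting from the second (positions 2nd, 4th, 6th, ...).
On "qjprteonoa": the first step gives "oaqjprteon", and the second then gives "ajren".

ajren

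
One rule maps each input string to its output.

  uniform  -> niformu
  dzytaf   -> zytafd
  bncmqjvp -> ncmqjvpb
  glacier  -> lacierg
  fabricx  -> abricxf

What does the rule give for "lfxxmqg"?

In each case the input is transformed by: move the first character to the end.
"lfxxmqg" → "fxxmqgl".

fxxmqgl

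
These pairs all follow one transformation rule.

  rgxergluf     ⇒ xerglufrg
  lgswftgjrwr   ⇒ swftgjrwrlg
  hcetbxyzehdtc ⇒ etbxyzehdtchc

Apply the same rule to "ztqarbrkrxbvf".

In each case the input is transformed by: move the first 2 characters to the end (rotate left by 2).
"ztqarbrkrxbvf" → "qarbrkrxbvfzt".

qarbrkrxbvfzt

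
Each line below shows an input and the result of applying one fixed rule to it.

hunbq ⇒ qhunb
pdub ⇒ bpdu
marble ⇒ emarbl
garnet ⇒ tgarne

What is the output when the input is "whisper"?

The pattern: move the last character to the front.
Applying that to "whisper" gives "rwhispe".

rwhispe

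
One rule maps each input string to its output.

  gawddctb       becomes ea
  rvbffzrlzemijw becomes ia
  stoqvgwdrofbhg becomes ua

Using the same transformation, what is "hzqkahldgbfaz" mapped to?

The rule is to shift every letter 4 places forward in the alphabet (wrapping around), then keep only the vowels.
Working it through for "hzqkahldgbfaz": intermediate "lduoelphkfjed", final "uoee".

uoee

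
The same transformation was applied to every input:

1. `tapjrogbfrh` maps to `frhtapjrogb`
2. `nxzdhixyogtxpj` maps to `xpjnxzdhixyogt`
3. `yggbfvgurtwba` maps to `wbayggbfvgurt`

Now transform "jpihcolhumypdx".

Each output is the input with this applied: move the last 3 characters to the front (rotate right by 3).
Doing the same to "jpihcolhumypdx": "pdxjpihcolhumy".

pdxjpihcolhumy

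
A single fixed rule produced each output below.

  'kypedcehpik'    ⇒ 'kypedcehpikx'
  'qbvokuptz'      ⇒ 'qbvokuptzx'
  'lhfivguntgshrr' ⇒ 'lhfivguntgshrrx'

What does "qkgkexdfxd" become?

What's happening: append "x".
"qkgkexdfxd" → "qkgkexdfxdx".

qkgkexdfxdx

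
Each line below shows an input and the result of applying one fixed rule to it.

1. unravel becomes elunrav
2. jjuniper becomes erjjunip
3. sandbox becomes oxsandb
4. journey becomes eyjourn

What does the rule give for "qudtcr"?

crqudt

Looking at the pairs, the operation is to move the last 2 characters to the front (rotate right by 2).
So "qudtcr" becomes "crqudt".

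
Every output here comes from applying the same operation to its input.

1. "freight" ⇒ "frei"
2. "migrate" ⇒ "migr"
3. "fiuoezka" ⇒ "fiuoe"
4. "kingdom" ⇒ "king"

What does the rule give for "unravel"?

unra

Looking at the pairs, the operation is to delete the last 3 characters.
On "unravel" that produces "unra".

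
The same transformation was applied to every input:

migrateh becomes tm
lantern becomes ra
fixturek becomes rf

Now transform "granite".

The rule is to move the first 3 characters to the end (rotate left by 3), then keep one character in every 3, starting at position 3 (positions 3rd, 6th, 9th, ...).
Starting from "granite": after the first operation, "nitegra"; after the second, "tr".

tr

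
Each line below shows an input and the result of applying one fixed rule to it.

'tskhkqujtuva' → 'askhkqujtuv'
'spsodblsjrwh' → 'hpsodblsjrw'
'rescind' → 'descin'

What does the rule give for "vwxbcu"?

Each output is the input with this applied: delete the first character, then move the last character to the front.
On "vwxbcu": the first step gives "wxbcu", and the second then gives "uwxbc".

uwxbc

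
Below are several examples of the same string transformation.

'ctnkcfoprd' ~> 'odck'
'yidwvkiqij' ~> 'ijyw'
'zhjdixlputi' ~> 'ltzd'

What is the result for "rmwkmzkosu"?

The transformation: keep one character in every 3, starting at position 1 (positions 1st, 4th, 7th, ...), then swap the front and back halves of the string.
Starting from "rmwkmzkosu": after the first operation, "rkku"; after the second, "kurk".

kurk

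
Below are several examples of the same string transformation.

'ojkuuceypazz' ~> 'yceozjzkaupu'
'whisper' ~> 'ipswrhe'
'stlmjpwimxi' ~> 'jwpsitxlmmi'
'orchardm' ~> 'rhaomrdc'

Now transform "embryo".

ybreom

The pattern: take characters alternately from the front and the back (1st, last, 2nd, 2nd-last, ...), then move the last 3 characters to the front (rotate right by 3).
On "embryo": the first step gives "eomybr", and the second then gives "ybreom".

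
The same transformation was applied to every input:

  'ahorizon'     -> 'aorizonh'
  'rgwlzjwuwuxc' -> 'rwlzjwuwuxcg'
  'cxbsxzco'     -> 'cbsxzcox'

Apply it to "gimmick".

The rule is to move the first character to the end, then swap the first and last characters.
"gimmick" → "immickg" → "gmmicki".
(Check on "ahorizon": → "horizona" → "aorizonh" ✓)

gmmicki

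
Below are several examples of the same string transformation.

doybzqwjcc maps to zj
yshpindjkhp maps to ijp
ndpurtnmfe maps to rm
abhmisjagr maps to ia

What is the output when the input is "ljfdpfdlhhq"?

Rule — delete the first 3 characters, then keep one character in every 3, starting at position 2 (positions 2nd, 5th, 8th, ...).
On "ljfdpfdlhhq": the first step gives "dpfdlhhq", and the second then gives "plq".

plq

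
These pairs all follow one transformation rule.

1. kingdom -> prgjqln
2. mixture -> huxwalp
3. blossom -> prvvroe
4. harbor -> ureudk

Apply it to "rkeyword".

gurzbhnu

The transformation: shift every letter 3 places forward in the alphabet (wrapping around), then reverse the string.
For "rkeyword", step one produces "unhbzrug"; step two turns that into "gurzbhnu".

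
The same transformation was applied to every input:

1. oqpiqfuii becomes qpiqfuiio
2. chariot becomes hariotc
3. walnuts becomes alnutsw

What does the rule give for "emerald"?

meralde

The transformation: move the first character to the end.
On "emerald" that produces "meralde".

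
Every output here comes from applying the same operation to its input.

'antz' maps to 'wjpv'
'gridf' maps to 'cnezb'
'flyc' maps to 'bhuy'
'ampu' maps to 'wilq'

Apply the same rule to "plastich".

The transformation: shift every letter 4 places backward in the alphabet (wrapping around).
"plastich" → "lhwopeyd".

lhwopeyd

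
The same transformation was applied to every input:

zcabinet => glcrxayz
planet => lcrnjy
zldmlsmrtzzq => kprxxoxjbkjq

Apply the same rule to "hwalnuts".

lsrqfuyj

In each case the input is transformed by: swap the front and back halves of the string, then shift every letter 2 places backward in the alphabet (wrapping around).
For "hwalnuts", step one produces "nutshwal"; step two turns that into "lsrqfuyj".
(Check on "zldmlsmrtzzq": → "mrtzzqzldmls" → "kprxxoxjbkjq" ✓)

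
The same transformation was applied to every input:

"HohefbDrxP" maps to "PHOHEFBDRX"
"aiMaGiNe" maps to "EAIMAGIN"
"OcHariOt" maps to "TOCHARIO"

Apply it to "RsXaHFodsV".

VRSXAHFODS

What's happening: move the last character to the front, then convert every letter to uppercase.
On "RsXaHFodsV": the first step gives "VRsXaHFods", and the second then gives "VRSXAHFODS".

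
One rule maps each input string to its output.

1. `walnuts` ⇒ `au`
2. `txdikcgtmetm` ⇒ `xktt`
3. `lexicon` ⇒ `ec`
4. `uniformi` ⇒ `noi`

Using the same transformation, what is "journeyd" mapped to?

The transformation: keep one character in every 3, starting at position 2 (positions 2nd, 5th, 8th, ...).
"journeyd" → "ond".

ond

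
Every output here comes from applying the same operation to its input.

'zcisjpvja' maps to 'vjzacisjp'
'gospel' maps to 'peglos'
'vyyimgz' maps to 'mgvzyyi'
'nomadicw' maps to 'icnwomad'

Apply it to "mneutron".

The pattern: swap the first and last characters, then move the last 3 characters to the front (rotate right by 3).
"mneutron" → "nneutrom" → "romnneut".

romnneut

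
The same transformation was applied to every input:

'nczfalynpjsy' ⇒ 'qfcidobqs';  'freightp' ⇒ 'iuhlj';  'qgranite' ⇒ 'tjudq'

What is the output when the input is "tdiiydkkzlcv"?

The transformation: delete the last 3 characters, then shift every letter 3 places forward in the alphabet (wrapping around).
For "tdiiydkkzlcv", step one produces "tdiiydkkz"; step two turns that into "wgllbgnnc".

wgllbgnnc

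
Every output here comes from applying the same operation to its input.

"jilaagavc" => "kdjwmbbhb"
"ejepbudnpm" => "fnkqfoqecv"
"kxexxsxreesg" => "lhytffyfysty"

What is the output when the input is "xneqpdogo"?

ypohfpreq

Looking at the pairs, the operation is to take characters alternately from the front and the back (1st, last, 2nd, 2nd-last, ...), then shift every letter 1 place forward in the alphabet (wrapping around).
"xneqpdogo" → "ypohfpreq".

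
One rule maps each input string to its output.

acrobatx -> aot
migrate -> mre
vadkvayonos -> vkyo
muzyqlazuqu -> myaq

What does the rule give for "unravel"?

ual

Rule — keep one character in every 3, starting at position 1 (positions 1st, 4th, 7th, ...).
"unravel" → "ual".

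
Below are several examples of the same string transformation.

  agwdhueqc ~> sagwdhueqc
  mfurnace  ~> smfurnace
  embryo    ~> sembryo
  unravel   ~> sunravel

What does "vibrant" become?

Rule — prepend "s".
On "vibrant" that produces "svibrant".

svibrant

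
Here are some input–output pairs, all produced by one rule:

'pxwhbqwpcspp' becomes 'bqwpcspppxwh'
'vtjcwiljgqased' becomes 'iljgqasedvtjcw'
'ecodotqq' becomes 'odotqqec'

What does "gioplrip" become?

oplripgi

What's happening: move the last 2 characters to the front (rotate right by 2), then swap the front and back halves of the string.
"gioplrip" → "ipgioplr" → "oplripgi".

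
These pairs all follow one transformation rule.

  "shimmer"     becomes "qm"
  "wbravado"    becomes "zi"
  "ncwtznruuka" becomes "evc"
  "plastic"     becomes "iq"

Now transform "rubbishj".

ja

The pattern: keep one character in every 3, starting at position 3 (positions 3rd, 6th, 9th, ...), then shift every letter 8 places forward in the alphabet (wrapping around).
Applying both steps to "rubbishj": "bs", then "ja".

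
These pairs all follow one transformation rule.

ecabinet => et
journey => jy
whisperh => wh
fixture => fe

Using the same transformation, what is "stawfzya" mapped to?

Each output is the input with this applied: take characters alternately from the front and the back (1st, last, 2nd, 2nd-last, ...), then keep only the first 2 characters.
"stawfzya" → "sa".

sa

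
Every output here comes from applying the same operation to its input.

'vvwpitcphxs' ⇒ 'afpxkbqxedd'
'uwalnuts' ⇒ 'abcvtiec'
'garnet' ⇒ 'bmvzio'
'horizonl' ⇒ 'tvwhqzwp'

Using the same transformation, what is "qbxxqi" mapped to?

qyffjy

In each case the input is transformed by: reverse the string, then shift every letter 8 places forward in the alphabet (wrapping around).
"qbxxqi" → "iqxxbq" → "qyffjy".
(Check on "garnet": → "tenrag" → "bmvzio" ✓)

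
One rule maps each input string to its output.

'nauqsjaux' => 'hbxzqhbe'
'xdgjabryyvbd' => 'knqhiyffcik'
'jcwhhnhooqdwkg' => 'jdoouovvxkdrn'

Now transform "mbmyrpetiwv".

itfywlapdc

The pattern: delete the first character, then shift every letter 7 places forward in the alphabet (wrapping around).
Starting from "mbmyrpetiwv": after the first operation, "bmyrpetiwv"; after the second, "itfywlapdc".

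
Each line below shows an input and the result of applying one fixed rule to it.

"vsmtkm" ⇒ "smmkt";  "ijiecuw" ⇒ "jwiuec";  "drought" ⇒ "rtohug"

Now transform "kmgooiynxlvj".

mjgvoloxiny

Rule — delete the first character, then take characters alternately from the front and the back (1st, last, 2nd, 2nd-last, ...).
For "kmgooiynxlvj", step one produces "mgooiynxlvj"; step two turns that into "mjgvoloxiny".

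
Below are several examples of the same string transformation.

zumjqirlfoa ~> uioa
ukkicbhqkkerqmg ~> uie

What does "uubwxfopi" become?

The rule is to keep only the vowels.
For "uubwxfopi" the result is "uuoi".

uuoi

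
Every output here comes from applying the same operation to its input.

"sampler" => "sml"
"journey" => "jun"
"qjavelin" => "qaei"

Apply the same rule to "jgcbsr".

jcs

The rule is to delete the last character, then keep every other character starting from the first (positions 1st, 3rd, 5th, ...).
For "jgcbsr", step one produces "jgcbs"; step two turns that into "jcs".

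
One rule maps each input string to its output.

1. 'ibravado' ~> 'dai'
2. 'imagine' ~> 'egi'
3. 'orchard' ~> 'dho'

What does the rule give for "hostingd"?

gth

The rule is to keep one character in every 3, starting at position 1 (positions 1st, 4th, 7th, ...), then reverse the string.
For "hostingd", step one produces "htg"; step two turns that into "gth".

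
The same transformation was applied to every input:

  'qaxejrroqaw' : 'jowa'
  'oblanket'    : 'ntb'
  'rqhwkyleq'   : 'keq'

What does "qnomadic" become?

Rule — keep one character in every 3, starting at position 2 (positions 2nd, 5th, 8th, ...), then move the first character to the end.
For "qnomadic", step one produces "nac"; step two turns that into "acn".

acn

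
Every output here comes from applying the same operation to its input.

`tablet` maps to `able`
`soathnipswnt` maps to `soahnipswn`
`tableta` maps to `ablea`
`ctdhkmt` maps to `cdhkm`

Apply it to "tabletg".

ableg

Each output is the input with this applied: remove every "t".
Applying that to "tabletg" gives "ableg".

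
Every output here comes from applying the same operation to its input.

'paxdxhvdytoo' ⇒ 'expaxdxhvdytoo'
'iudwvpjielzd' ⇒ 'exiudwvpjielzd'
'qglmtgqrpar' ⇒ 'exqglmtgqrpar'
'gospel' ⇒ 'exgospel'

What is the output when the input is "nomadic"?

The pattern: prepend "ex".
So "nomadic" becomes "exnomadic".

exnomadic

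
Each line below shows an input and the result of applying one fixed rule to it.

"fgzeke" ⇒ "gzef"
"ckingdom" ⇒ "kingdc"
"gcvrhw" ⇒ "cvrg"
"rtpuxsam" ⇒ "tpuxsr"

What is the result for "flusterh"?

Each output is the input with this applied: delete the last 2 characters, then move the first character to the end.
For "flusterh", step one produces "fluste"; step two turns that into "lustef".

lustef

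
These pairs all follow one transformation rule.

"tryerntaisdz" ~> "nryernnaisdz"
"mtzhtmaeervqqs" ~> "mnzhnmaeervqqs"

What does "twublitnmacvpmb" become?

nwublinnmacvpmb

Each output is the input with this applied: replace every "t" with "n".
On "twublitnmacvpmb" that produces "nwublinnmacvpmb".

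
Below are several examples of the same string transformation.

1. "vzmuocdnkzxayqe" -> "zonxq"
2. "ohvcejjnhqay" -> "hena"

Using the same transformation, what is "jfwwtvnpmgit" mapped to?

ftpi

The pattern: keep one character in every 3, starting at position 2 (positions 2nd, 5th, 8th, ...).
Doing the same to "jfwwtvnpmgit": "ftpi".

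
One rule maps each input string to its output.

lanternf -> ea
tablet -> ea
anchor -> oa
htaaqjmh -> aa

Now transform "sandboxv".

In each case the input is transformed by: swap the front and back halves of the string, then keep only the vowels.
Starting from "sandboxv": after the first operation, "boxvsand"; after the second, "oa".

oa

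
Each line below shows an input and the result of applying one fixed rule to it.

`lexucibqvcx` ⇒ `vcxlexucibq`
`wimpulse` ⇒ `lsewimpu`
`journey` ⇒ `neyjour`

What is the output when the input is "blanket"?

ketblan

What's happening: move the last 3 characters to the front (rotate right by 3).
So "blanket" becomes "ketblan".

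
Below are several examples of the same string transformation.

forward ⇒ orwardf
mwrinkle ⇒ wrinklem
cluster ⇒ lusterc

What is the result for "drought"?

roughtd

In each case the input is transformed by: move the first character to the end.
So "drought" becomes "roughtd".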